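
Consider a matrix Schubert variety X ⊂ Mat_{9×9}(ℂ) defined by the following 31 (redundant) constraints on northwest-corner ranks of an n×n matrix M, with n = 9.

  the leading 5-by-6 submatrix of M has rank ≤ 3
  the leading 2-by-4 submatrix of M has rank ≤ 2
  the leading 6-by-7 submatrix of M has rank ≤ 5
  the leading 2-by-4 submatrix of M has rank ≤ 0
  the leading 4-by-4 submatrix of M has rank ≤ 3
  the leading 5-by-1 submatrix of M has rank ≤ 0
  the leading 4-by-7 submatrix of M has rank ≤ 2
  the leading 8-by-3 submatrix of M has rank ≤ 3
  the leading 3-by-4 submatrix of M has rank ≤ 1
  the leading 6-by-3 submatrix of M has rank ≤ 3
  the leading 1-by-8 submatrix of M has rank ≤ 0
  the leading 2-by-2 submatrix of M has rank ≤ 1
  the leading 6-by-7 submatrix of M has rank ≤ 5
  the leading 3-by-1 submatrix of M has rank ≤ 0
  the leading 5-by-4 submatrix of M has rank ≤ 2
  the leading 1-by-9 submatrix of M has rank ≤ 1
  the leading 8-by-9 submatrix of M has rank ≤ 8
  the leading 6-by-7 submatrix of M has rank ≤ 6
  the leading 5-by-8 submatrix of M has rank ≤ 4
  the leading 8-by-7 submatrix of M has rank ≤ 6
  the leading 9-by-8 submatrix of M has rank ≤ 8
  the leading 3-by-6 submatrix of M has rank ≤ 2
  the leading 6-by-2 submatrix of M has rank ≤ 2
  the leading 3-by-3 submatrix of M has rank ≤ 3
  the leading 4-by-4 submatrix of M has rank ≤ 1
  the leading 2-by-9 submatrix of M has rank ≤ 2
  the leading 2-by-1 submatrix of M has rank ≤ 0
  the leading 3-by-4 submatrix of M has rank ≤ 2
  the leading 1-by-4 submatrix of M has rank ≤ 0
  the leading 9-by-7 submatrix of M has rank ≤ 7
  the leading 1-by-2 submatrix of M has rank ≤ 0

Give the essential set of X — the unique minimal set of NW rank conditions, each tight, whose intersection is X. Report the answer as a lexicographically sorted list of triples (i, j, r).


Reconstructing r_w from the 31 given conditions:

  0  0  0  0  0  0  0  0  1
  0  0  0  0  1  1  1  1  2
  0  1  1  1  2  2  2  2  3
  0  1  1  1  2  2  2  3  4
  0  1  2  2  3  3  3  4  5
  1  2  3  3  4  4  4  5  6
  1  2  3  4  5  5  5  6  7
  1  2  3  4  5  6  6  7  8
  1  2  3  4  5  6  7  8  9

hence w(1..9) = (9, 5, 2, 8, 3, 1, 4, 6, 7).

ℓ(w)=19; the 5 essential cells (i,j,r):

[(1, 8, 0), (2, 4, 0), (4, 4, 1), (4, 7, 2), (5, 1, 0)]


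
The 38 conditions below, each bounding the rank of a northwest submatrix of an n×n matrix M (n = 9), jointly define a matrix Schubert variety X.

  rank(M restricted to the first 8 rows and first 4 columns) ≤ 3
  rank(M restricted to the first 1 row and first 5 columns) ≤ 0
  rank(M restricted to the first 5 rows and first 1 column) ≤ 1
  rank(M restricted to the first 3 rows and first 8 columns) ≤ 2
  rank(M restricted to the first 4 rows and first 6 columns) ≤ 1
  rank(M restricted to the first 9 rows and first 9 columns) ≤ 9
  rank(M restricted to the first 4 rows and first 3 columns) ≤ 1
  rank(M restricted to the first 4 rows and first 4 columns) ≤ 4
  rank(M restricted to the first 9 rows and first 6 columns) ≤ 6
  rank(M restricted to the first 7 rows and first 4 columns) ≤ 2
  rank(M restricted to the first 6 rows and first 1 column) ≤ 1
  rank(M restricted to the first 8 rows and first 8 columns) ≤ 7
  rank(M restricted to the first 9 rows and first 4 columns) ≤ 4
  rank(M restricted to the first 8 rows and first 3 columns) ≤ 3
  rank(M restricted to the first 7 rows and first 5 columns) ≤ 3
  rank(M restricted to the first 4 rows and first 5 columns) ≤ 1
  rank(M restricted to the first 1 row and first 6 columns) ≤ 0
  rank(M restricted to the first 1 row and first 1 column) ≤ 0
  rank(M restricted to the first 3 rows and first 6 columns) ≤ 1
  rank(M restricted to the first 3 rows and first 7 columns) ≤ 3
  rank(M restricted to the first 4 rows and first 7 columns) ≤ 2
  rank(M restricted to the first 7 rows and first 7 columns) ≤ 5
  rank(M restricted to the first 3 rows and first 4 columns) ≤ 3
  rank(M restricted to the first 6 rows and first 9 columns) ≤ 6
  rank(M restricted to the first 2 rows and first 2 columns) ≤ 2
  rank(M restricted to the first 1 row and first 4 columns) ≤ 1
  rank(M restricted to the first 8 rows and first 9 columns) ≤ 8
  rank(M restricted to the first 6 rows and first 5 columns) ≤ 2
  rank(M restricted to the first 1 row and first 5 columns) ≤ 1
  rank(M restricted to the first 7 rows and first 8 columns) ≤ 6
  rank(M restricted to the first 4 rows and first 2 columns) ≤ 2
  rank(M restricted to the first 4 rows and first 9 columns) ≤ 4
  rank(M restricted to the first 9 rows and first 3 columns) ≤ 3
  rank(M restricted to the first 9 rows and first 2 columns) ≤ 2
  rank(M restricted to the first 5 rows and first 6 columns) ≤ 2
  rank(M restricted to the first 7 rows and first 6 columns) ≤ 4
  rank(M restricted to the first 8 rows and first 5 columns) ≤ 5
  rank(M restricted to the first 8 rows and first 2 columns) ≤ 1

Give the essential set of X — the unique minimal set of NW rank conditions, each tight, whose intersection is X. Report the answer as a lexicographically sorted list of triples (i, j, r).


Computing R[i][j] = min implied NW-rank bound (n=9, 38 conditions):

  i=1: 0, 0, 0, 0, 0, 0, 1, 1, 1
  i=2: 1, 1, 1, 1, 1, 1, 2, 2, 2
  i=3: 1, 1, 1, 1, 1, 1, 2, 2, 3
  i=4: 1, 1, 1, 1, 1, 1, 2, 3, 4
  i=5: 1, 1, 2, 2, 2, 2, 3, 4, 5
  i=6: 1, 1, 2, 2, 2, 3, 4, 5, 6
  i=7: 1, 1, 2, 2, 3, 4, 5, 6, 7
  i=8: 1, 1, 2, 3, 4, 5, 6, 7, 8
  i=9: 1, 2, 3, 4, 5, 6, 7, 8, 9

giving w = (7, 1, 9, 8, 3, 6, 5, 4, 2) via Δ²R.

D(w) has 24 cells with 6 SE-corners; essential set:

[(1, 6, 0), (3, 8, 2), (4, 6, 1), (6, 5, 2), (7, 4, 2), (8, 2, 1)]


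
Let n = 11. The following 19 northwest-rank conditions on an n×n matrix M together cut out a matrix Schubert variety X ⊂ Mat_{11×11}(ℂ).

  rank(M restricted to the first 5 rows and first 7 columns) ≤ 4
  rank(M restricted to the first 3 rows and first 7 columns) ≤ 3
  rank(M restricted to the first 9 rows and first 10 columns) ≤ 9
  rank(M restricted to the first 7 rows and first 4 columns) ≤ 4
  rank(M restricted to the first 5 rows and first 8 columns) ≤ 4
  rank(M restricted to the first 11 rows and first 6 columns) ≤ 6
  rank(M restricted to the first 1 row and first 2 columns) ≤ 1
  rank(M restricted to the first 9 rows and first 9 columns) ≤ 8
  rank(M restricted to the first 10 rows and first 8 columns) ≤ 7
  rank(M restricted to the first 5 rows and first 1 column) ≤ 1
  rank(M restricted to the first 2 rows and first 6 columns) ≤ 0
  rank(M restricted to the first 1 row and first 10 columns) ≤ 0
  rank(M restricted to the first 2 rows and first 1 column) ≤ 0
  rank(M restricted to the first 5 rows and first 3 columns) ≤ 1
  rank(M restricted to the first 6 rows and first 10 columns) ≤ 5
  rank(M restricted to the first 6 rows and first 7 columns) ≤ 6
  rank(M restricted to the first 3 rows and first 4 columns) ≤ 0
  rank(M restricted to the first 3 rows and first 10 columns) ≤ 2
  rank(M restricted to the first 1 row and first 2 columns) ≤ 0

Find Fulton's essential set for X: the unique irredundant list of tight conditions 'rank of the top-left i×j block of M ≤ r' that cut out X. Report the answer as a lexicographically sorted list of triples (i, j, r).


Propagating the 19 rank bounds to every northwest block:

  0, 0, 0, 0, 0, 0, 0, 0, 0, 0, 1
  0, 0, 0, 0, 0, 0, 1, 1, 1, 1, 2
  0, 0, 0, 0, 1, 1, 2, 2, 2, 2, 3
  1, 1, 1, 1, 2, 2, 3, 3, 3, 3, 4
  1, 1, 1, 2, 3, 3, 4, 4, 4, 4, 5
  1, 2, 2, 3, 4, 4, 5, 5, 5, 5, 6
  1, 2, 3, 4, 5, 5, 6, 6, 6, 6, 7
  1, 2, 3, 4, 5, 6, 7, 7, 7, 7, 8
  1, 2, 3, 4, 5, 6, 7, 7, 8, 8, 9
  1, 2, 3, 4, 5, 6, 7, 7, 8, 9, 10
  1, 2, 3, 4, 5, 6, 7, 8, 9, 10, 11

so w = (11, 7, 5, 1, 4, 2, 3, 6, 9, 10, 8).

Rothe diagram D(w) (24 cells), 5 SE-corners (essential conditions):

[(1, 10, 0), (2, 6, 0), (3, 4, 0), (5, 3, 1), (10, 8, 7)]


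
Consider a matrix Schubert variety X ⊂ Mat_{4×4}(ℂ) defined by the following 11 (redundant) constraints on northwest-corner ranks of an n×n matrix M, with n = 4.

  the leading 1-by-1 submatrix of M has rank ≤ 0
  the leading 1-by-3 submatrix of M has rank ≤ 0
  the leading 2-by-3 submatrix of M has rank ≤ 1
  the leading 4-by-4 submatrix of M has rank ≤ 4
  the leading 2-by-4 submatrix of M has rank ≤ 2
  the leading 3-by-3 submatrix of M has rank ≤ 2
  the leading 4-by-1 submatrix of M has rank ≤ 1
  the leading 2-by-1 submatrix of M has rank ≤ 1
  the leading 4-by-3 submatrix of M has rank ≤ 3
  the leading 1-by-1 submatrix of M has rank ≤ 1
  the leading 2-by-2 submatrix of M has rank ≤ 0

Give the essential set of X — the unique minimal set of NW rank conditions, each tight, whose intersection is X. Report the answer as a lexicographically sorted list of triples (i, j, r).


Propagating the 11 rank bounds to every northwest block:

  row 1: 0 | 0 | 0 | 1
  row 2: 0 | 0 | 1 | 2
  row 3: 1 | 1 | 2 | 3
  row 4: 1 | 2 | 3 | 4

giving w = (4, 3, 1, 2) via Δ²R.

2 SE-corners of the 5-cell Rothe diagram give Ess(w):

[(1, 3, 0), (2, 2, 0)]


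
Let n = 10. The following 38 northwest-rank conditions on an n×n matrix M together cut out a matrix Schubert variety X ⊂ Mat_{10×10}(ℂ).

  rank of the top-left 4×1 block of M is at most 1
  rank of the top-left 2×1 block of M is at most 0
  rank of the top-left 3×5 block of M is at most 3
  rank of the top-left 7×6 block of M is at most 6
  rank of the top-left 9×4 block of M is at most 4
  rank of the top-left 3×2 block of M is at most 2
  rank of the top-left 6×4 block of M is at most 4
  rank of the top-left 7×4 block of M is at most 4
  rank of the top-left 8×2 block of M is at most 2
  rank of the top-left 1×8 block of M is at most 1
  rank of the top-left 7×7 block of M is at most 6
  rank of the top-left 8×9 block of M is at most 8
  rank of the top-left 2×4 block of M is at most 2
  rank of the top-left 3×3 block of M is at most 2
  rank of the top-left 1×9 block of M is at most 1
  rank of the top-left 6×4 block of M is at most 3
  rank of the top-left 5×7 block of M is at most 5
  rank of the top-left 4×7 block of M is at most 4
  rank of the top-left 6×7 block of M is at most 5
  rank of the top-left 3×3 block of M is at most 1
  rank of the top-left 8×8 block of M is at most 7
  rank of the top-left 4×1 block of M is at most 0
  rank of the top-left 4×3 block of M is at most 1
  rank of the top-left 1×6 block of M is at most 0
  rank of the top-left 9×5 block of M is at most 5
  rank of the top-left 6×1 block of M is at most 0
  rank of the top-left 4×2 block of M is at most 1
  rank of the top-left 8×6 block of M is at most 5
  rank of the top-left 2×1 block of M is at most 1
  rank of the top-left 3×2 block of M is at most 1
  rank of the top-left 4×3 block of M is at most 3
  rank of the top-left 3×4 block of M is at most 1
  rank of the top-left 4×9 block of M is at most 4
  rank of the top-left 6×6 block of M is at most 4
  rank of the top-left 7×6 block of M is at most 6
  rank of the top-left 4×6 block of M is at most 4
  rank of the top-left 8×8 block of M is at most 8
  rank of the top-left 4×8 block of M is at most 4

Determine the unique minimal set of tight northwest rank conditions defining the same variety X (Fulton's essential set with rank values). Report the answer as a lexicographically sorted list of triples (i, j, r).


Propagating the 38 rank bounds to every northwest block:

  0 | 0 | 0 | 0 | 0 | 0 | 1 | 1 | 1 | 1
  0 | 1 | 1 | 1 | 1 | 1 | 2 | 2 | 2 | 2
  0 | 1 | 1 | 1 | 2 | 2 | 3 | 3 | 3 | 3
  0 | 1 | 1 | 2 | 3 | 3 | 4 | 4 | 4 | 4
  0 | 1 | 2 | 3 | 4 | 4 | 5 | 5 | 5 | 5
  0 | 1 | 2 | 3 | 4 | 4 | 5 | 6 | 6 | 6
  1 | 2 | 3 | 4 | 5 | 5 | 6 | 7 | 7 | 7
  1 | 2 | 3 | 4 | 5 | 5 | 6 | 7 | 8 | 8
  1 | 2 | 3 | 4 | 5 | 6 | 7 | 8 | 9 | 9
  1 | 2 | 3 | 4 | 5 | 6 | 7 | 8 | 9 | 10

reading off 1-entries of Δ²R: w = (7, 2, 5, 4, 3, 8, 1, 9, 6, 10).

Fulton essential set (6 of the 16 Rothe cells):

[(1, 6, 0), (3, 4, 1), (4, 3, 1), (6, 1, 0), (6, 6, 4), (8, 6, 5)]


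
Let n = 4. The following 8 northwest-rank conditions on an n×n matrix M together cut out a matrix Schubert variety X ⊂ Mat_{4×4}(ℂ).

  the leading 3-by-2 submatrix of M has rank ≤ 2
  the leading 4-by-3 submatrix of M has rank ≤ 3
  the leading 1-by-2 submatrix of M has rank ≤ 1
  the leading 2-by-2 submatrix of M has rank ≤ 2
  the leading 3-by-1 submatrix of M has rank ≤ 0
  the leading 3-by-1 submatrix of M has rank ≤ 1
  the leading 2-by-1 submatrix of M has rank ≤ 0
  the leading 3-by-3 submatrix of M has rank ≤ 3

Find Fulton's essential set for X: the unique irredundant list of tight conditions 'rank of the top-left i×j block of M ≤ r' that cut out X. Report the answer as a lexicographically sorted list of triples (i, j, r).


The tightest implied rank at each (i,j), from the 8 conditions:

  i=1: 0 | 1 | 1 | 1
  i=2: 0 | 1 | 2 | 2
  i=3: 0 | 1 | 2 | 3
  i=4: 1 | 2 | 3 | 4

reading off 1-entries of Δ²R: w = (2, 3, 4, 1).

|D(w)|=3, |Ess(w)|=1:

[(3, 1, 0)]


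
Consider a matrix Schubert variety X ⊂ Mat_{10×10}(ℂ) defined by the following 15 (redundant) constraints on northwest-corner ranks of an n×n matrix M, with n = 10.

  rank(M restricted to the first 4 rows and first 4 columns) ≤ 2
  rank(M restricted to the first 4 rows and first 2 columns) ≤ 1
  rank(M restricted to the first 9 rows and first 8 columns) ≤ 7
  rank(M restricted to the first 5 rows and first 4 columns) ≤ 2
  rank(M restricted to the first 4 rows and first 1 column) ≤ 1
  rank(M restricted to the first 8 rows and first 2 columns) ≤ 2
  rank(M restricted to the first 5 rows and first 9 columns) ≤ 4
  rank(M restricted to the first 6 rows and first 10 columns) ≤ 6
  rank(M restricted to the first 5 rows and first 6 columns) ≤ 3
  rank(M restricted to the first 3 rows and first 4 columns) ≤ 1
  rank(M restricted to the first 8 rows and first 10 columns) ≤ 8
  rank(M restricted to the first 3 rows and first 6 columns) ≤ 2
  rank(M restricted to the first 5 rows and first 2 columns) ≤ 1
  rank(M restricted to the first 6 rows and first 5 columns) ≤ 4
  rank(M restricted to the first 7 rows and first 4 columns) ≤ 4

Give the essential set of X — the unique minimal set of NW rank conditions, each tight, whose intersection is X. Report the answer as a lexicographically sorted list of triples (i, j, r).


Propagating the 15 rank bounds to every northwest block:

  i=1: 1, 1, 1, 1, 1, 1, 1, 1, 1, 1
  i=2: 1, 1, 1, 1, 2, 2, 2, 2, 2, 2
  i=3: 1, 1, 1, 1, 2, 2, 3, 3, 3, 3
  i=4: 1, 1, 2, 2, 3, 3, 4, 4, 4, 4
  i=5: 1, 1, 2, 2, 3, 3, 4, 4, 4, 5
  i=6: 1, 2, 3, 3, 4, 4, 5, 5, 5, 6
  i=7: 1, 2, 3, 4, 5, 5, 6, 6, 6, 7
  i=8: 1, 2, 3, 4, 5, 6, 7, 7, 7, 8
  i=9: 1, 2, 3, 4, 5, 6, 7, 7, 8, 9
  i=10: 1, 2, 3, 4, 5, 6, 7, 8, 9, 10

reading off 1-entries of Δ²R: w = (1, 5, 7, 3, 10, 2, 4, 6, 9, 8).

|D(w)|=14, |Ess(w)|=7:

[(3, 4, 1), (3, 6, 2), (5, 2, 1), (5, 4, 2), (5, 6, 3), (5, 9, 4), (9, 8, 7)]


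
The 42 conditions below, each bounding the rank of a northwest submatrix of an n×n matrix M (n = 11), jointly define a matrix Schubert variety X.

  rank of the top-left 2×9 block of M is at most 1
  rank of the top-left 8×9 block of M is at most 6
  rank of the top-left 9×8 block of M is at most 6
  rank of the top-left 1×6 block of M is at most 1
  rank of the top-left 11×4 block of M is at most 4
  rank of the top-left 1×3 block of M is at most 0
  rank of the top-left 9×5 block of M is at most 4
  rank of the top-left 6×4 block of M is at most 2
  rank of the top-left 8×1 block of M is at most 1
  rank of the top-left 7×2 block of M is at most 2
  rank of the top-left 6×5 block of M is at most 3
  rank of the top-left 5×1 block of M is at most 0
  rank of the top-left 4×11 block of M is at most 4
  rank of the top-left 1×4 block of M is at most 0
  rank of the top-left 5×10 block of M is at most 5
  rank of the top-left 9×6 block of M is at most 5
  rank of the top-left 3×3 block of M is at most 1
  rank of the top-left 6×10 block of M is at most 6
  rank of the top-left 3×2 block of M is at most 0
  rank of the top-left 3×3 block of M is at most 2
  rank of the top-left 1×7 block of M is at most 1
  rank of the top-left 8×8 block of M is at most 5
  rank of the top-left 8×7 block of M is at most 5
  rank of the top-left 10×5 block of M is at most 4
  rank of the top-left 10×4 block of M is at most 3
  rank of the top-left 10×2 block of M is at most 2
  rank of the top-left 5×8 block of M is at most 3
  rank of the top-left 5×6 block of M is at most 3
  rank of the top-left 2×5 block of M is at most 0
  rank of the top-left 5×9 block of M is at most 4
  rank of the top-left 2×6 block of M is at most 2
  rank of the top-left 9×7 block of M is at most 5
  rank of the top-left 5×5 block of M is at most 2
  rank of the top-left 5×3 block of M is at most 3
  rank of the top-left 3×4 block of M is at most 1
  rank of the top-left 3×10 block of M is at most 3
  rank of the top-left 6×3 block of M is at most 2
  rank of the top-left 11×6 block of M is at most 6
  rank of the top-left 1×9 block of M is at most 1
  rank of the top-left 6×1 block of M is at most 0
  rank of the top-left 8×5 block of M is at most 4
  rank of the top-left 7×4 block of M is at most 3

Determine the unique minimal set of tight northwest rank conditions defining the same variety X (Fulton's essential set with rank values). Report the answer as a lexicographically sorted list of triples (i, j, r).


Recovering R(i,j) via the rank-extension bound from the 42 conditions:

  i=1: 0 0 0 0 0 1 1 1 1 1 1
  i=2: 0 0 0 0 0 1 1 1 1 2 2
  i=3: 0 0 1 1 1 2 2 2 2 3 3
  i=4: 0 1 2 2 2 3 3 3 3 4 4
  i=5: 0 1 2 2 2 3 3 3 4 5 5
  i=6: 0 1 2 2 3 4 4 4 5 6 6
  i=7: 1 2 3 3 4 5 5 5 6 7 7
  i=8: 1 2 3 3 4 5 5 5 6 7 8
  i=9: 1 2 3 3 4 5 5 6 7 8 9
  i=10: 1 2 3 3 4 5 6 7 8 9 10
  i=11: 1 2 3 4 5 6 7 8 9 10 11

hence w(1..11) = (6, 10, 3, 2, 9, 5, 1, 11, 8, 7, 4).

D(w) has 29 cells with 10 SE-corners; essential set:

[(2, 5, 0), (2, 9, 1), (3, 2, 0), (5, 5, 2), (5, 8, 3), (6, 1, 0), (6, 4, 2), (8, 8, 5), (9, 7, 5), (10, 4, 3)]


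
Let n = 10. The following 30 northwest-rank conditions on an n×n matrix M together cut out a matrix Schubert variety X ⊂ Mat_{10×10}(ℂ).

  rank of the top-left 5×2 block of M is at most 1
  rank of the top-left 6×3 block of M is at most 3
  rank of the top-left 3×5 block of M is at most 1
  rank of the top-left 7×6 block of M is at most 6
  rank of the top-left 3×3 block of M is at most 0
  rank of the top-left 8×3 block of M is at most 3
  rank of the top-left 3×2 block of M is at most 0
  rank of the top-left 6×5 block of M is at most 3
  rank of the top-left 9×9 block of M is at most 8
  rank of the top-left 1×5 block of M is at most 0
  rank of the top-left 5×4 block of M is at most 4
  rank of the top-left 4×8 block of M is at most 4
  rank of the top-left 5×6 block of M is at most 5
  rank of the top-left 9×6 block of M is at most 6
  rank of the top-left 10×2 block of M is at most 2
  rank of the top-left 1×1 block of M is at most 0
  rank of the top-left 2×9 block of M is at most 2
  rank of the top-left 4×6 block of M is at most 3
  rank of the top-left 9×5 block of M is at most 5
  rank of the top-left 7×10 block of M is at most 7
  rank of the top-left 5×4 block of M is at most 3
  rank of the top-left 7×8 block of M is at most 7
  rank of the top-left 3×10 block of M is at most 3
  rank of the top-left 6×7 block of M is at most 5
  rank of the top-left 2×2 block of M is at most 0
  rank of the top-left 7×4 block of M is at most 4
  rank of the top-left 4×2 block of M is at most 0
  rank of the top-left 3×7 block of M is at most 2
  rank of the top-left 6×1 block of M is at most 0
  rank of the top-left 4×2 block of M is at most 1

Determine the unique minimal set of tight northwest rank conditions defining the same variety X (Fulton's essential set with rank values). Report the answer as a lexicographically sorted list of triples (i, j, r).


Recovering R(i,j) via the rank-extension bound from the 30 conditions:

  0 0 0 0 0 1 1 1 1 1
  0 0 0 1 1 2 2 2 2 2
  0 0 0 1 1 2 2 3 3 3
  0 0 1 2 2 3 3 4 4 4
  0 1 2 3 3 4 4 5 5 5
  0 1 2 3 3 4 5 6 6 6
  1 2 3 4 4 5 6 7 7 7
  1 2 3 4 5 6 7 8 8 8
  1 2 3 4 5 6 7 8 8 9
  1 2 3 4 5 6 7 8 9 10

so w = (6, 4, 8, 3, 2, 7, 1, 5, 10, 9).

Fulton essential set (8 of the 19 Rothe cells):

[(1, 5, 0), (3, 3, 0), (3, 5, 1), (3, 7, 2), (4, 2, 0), (6, 1, 0), (6, 5, 3), (9, 9, 8)]


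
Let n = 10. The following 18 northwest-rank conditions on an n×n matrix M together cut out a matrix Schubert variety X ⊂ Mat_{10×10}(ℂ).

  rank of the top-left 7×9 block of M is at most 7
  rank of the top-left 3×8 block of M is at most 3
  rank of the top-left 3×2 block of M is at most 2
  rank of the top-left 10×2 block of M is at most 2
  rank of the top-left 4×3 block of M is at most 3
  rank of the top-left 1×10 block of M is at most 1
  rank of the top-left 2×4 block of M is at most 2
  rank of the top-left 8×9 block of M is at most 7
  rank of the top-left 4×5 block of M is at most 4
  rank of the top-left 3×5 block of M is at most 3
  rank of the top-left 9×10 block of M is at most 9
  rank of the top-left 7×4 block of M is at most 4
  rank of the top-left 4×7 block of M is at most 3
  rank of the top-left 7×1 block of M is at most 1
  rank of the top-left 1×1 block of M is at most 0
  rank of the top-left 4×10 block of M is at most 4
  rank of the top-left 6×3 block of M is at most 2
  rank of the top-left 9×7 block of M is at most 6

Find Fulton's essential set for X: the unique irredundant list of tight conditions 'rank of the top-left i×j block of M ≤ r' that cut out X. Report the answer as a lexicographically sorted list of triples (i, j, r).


Propagating the 18 rank bounds to every northwest block:

  R[1]: 0  1  1  1  1  1  1  1  1  1
  R[2]: 1  2  2  2  2  2  2  2  2  2
  R[3]: 1  2  2  3  3  3  3  3  3  3
  R[4]: 1  2  2  3  3  3  3  4  4  4
  R[5]: 1  2  2  3  4  4  4  5  5  5
  R[6]: 1  2  2  3  4  5  5  6  6  6
  R[7]: 1  2  3  4  5  6  6  7  7  7
  R[8]: 1  2  3  4  5  6  6  7  7  8
  R[9]: 1  2  3  4  5  6  6  7  8  9
  R[10]: 1  2  3  4  5  6  7  8  9  10

so w = (2, 1, 4, 8, 5, 6, 3, 10, 9, 7).

ℓ(w)=11; the 5 essential cells (i,j,r):

[(1, 1, 0), (4, 7, 3), (6, 3, 2), (8, 9, 7), (9, 7, 6)]


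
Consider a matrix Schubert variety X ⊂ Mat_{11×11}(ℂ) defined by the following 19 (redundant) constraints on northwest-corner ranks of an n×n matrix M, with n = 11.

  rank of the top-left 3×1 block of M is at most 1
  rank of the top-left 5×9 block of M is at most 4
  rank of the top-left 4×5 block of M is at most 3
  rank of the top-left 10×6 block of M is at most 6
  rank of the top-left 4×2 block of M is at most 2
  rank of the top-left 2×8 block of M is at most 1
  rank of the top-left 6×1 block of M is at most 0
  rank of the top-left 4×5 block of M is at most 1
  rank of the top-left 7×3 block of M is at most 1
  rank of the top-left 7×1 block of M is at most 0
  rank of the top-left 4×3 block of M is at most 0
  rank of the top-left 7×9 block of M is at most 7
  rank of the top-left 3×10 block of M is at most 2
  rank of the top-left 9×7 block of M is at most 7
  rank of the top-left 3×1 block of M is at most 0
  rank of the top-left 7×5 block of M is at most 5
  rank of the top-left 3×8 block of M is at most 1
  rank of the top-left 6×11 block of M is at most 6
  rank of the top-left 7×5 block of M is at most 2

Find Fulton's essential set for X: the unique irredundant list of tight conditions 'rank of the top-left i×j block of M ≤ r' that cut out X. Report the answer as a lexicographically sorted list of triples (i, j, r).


Reconstructing r_w from the 19 given conditions:

  R[1]: 0 | 0 | 0 | 1 | 1 | 1 | 1 | 1 | 1 | 1 | 1
  R[2]: 0 | 0 | 0 | 1 | 1 | 1 | 1 | 1 | 2 | 2 | 2
  R[3]: 0 | 0 | 0 | 1 | 1 | 1 | 1 | 1 | 2 | 2 | 3
  R[4]: 0 | 0 | 0 | 1 | 1 | 2 | 2 | 2 | 3 | 3 | 4
  R[5]: 0 | 1 | 1 | 2 | 2 | 3 | 3 | 3 | 4 | 4 | 5
  R[6]: 0 | 1 | 1 | 2 | 2 | 3 | 4 | 4 | 5 | 5 | 6
  R[7]: 0 | 1 | 1 | 2 | 2 | 3 | 4 | 5 | 6 | 6 | 7
  R[8]: 1 | 2 | 2 | 3 | 3 | 4 | 5 | 6 | 7 | 7 | 8
  R[9]: 1 | 2 | 3 | 4 | 4 | 5 | 6 | 7 | 8 | 8 | 9
  R[10]: 1 | 2 | 3 | 4 | 5 | 6 | 7 | 8 | 9 | 9 | 10
  R[11]: 1 | 2 | 3 | 4 | 5 | 6 | 7 | 8 | 9 | 10 | 11

second differences of R give the permutation w = (4, 9, 11, 6, 2, 7, 8, 1, 3, 5, 10).

7 SE-corners of the 29-cell Rothe diagram give Ess(w):

[(3, 8, 1), (3, 10, 2), (4, 3, 0), (4, 5, 1), (7, 1, 0), (7, 3, 1), (7, 5, 2)]


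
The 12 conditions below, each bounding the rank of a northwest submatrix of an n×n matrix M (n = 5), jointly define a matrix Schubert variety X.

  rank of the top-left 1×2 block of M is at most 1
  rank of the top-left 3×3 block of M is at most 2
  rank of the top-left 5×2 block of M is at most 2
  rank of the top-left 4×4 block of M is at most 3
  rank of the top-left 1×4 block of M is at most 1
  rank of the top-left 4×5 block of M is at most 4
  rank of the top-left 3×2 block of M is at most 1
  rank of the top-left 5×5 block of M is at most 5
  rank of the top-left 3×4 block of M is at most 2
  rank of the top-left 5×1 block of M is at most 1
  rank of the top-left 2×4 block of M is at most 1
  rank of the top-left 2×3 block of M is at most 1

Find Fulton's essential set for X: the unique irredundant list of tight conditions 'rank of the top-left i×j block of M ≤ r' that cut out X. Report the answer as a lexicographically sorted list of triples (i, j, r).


Recovering R(i,j) via the rank-extension bound from the 12 conditions:

  row 1: 1, 1, 1, 1, 1
  row 2: 1, 1, 1, 1, 2
  row 3: 1, 1, 2, 2, 3
  row 4: 1, 2, 3, 3, 4
  row 5: 1, 2, 3, 4, 5

the unique w with this rank table is (1, 5, 3, 2, 4).

2 SE-corners of the 4-cell Rothe diagram give Ess(w):

[(2, 4, 1), (3, 2, 1)]


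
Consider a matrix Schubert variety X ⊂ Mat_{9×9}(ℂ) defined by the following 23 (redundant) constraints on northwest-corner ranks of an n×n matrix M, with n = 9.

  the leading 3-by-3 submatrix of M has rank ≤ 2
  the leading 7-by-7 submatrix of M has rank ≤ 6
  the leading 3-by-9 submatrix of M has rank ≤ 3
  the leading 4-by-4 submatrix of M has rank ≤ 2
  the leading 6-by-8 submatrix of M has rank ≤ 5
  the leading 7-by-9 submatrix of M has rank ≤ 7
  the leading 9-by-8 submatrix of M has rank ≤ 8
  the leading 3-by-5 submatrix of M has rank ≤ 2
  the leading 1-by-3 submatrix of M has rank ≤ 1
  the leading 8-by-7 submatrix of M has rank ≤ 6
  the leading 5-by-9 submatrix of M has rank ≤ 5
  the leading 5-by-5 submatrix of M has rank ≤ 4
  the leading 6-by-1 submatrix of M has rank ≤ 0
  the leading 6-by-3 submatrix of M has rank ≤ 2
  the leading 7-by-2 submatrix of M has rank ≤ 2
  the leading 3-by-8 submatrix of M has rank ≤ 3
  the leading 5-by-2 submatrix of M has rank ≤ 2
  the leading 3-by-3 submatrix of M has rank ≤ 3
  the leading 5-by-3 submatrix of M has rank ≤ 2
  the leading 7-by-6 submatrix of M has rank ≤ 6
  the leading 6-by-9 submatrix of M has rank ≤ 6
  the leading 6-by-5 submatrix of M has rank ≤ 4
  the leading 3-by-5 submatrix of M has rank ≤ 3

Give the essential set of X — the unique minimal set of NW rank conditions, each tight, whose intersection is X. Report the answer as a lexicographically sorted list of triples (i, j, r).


Computing R[i][j] = min implied NW-rank bound (n=9, 23 conditions):

  row 1: 0, 1, 1, 1, 1, 1, 1, 1, 1
  row 2: 0, 1, 2, 2, 2, 2, 2, 2, 2
  row 3: 0, 1, 2, 2, 2, 3, 3, 3, 3
  row 4: 0, 1, 2, 2, 3, 4, 4, 4, 4
  row 5: 0, 1, 2, 3, 4, 5, 5, 5, 5
  row 6: 0, 1, 2, 3, 4, 5, 5, 5, 6
  row 7: 1, 2, 3, 4, 5, 6, 6, 6, 7
  row 8: 1, 2, 3, 4, 5, 6, 6, 7, 8
  row 9: 1, 2, 3, 4, 5, 6, 7, 8, 9

so w = (2, 3, 6, 5, 4, 9, 1, 8, 7).

ℓ(w)=12; the 5 essential cells (i,j,r):

[(3, 5, 2), (4, 4, 2), (6, 1, 0), (6, 8, 5), (8, 7, 6)]


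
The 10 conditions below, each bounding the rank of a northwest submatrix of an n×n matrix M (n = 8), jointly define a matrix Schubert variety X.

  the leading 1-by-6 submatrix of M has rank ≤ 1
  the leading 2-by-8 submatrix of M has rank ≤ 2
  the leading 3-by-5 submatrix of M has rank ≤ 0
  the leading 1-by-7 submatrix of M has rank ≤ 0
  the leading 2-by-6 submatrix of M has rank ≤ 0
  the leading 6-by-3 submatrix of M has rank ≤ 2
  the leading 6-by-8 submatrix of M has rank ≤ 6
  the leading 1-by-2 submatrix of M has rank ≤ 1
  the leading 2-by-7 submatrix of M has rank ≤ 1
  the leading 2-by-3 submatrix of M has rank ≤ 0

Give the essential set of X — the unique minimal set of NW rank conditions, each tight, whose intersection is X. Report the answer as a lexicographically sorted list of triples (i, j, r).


Recovering R(i,j) via the rank-extension bound from the 10 conditions:

  R[1]: 0, 0, 0, 0, 0, 0, 0, 1
  R[2]: 0, 0, 0, 0, 0, 0, 1, 2
  R[3]: 0, 0, 0, 0, 0, 1, 2, 3
  R[4]: 1, 1, 1, 1, 1, 2, 3, 4
  R[5]: 1, 2, 2, 2, 2, 3, 4, 5
  R[6]: 1, 2, 2, 3, 3, 4, 5, 6
  R[7]: 1, 2, 3, 4, 4, 5, 6, 7
  R[8]: 1, 2, 3, 4, 5, 6, 7, 8

the unique w with this rank table is (8, 7, 6, 1, 2, 4, 3, 5).

D(w) has 19 cells with 4 SE-corners; essential set:

[(1, 7, 0), (2, 6, 0), (3, 5, 0), (6, 3, 2)]


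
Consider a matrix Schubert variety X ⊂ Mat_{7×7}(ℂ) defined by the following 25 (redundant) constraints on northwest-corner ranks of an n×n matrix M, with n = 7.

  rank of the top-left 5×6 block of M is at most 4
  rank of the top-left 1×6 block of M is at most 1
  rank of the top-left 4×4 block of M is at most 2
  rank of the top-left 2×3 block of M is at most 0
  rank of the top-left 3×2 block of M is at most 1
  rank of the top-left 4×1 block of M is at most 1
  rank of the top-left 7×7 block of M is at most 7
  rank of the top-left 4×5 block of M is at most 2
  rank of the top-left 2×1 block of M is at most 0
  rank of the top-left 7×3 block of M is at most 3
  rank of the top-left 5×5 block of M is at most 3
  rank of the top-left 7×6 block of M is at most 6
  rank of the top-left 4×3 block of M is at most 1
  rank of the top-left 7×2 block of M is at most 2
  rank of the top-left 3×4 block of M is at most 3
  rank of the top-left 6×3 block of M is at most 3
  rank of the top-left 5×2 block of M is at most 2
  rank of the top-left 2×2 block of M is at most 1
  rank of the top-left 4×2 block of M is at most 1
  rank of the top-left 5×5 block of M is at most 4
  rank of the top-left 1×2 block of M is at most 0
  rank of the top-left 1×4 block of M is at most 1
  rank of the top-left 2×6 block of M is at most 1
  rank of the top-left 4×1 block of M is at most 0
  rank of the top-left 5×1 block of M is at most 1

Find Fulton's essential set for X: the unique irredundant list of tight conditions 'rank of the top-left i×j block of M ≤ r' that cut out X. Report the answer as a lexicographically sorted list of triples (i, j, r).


Reconstructing r_w from the 25 given conditions:

  R[1]: 0 | 0 | 0 | 1 | 1 | 1 | 1
  R[2]: 0 | 0 | 0 | 1 | 1 | 1 | 2
  R[3]: 0 | 1 | 1 | 2 | 2 | 2 | 3
  R[4]: 0 | 1 | 1 | 2 | 2 | 3 | 4
  R[5]: 1 | 2 | 2 | 3 | 3 | 4 | 5
  R[6]: 1 | 2 | 3 | 4 | 4 | 5 | 6
  R[7]: 1 | 2 | 3 | 4 | 5 | 6 | 7

reading off 1-entries of Δ²R: w = (4, 7, 2, 6, 1, 3, 5).

Fulton essential set (5 of the 12 Rothe cells):

[(2, 3, 0), (2, 6, 1), (4, 1, 0), (4, 3, 1), (4, 5, 2)]


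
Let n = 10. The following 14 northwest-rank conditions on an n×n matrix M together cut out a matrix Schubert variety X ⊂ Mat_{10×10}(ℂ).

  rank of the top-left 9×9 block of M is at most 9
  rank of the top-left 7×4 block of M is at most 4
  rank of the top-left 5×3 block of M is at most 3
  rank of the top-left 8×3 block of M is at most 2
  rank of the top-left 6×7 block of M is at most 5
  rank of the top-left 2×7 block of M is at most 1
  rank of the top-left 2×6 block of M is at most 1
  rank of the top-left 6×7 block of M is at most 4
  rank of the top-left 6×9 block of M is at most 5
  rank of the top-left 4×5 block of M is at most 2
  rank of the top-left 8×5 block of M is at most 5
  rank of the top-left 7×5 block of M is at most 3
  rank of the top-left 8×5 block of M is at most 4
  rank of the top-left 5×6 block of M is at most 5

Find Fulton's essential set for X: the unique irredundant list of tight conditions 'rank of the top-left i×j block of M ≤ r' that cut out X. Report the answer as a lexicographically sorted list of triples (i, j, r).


Propagating the 14 rank bounds to every northwest block:

  1, 1, 1, 1, 1, 1, 1, 1, 1, 1
  1, 1, 1, 1, 1, 1, 1, 2, 2, 2
  1, 2, 2, 2, 2, 2, 2, 3, 3, 3
  1, 2, 2, 2, 2, 3, 3, 4, 4, 4
  1, 2, 2, 3, 3, 4, 4, 5, 5, 5
  1, 2, 2, 3, 3, 4, 4, 5, 5, 6
  1, 2, 2, 3, 3, 4, 5, 6, 6, 7
  1, 2, 2, 3, 4, 5, 6, 7, 7, 8
  1, 2, 3, 4, 5, 6, 7, 8, 8, 9
  1, 2, 3, 4, 5, 6, 7, 8, 9, 10

hence w(1..10) = (1, 8, 2, 6, 4, 10, 7, 5, 3, 9).

D(w) has 17 cells with 6 SE-corners; essential set:

[(2, 7, 1), (4, 5, 2), (6, 7, 4), (6, 9, 5), (7, 5, 3), (8, 3, 2)]


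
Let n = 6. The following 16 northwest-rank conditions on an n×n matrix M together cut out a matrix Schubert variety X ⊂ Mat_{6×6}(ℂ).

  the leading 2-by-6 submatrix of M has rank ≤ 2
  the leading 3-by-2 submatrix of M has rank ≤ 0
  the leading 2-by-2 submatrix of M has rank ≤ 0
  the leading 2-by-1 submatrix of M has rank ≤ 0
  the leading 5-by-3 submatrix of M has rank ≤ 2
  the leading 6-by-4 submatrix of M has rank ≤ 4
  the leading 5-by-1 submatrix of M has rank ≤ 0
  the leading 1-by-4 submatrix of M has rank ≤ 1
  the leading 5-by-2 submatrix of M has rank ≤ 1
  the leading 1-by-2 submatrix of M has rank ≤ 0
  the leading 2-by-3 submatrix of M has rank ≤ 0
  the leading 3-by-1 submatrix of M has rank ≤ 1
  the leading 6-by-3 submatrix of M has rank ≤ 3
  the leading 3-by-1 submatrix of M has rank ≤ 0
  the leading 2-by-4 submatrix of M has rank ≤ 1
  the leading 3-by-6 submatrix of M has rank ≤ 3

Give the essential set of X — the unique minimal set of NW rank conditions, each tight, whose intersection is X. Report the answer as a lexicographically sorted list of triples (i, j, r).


Computing R[i][j] = min implied NW-rank bound (n=6, 16 conditions):

  0  0  0  1  1  1
  0  0  0  1  2  2
  0  0  1  2  3  3
  0  1  2  3  4  4
  0  1  2  3  4  5
  1  2  3  4  5  6

second differences of R give the permutation w = (4, 5, 3, 2, 6, 1).

|D(w)|=10, |Ess(w)|=3:

[(2, 3, 0), (3, 2, 0), (5, 1, 0)]


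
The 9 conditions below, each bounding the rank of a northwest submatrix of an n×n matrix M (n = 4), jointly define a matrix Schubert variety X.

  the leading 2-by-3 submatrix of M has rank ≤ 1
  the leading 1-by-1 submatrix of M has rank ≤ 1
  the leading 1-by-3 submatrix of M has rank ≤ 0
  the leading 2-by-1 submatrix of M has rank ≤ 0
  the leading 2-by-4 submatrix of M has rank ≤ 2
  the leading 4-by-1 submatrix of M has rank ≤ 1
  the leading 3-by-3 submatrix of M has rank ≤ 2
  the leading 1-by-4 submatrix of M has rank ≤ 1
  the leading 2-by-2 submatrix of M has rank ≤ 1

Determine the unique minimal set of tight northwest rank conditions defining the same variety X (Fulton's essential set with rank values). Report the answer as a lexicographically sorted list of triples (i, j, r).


The tightest implied rank at each (i,j), from the 9 conditions:

  row 1: 0  0  0  1
  row 2: 0  1  1  2
  row 3: 1  2  2  3
  row 4: 1  2  3  4

so w = (4, 2, 1, 3).

ℓ(w)=4; the 2 essential cells (i,j,r):

[(1, 3, 0), (2, 1, 0)]


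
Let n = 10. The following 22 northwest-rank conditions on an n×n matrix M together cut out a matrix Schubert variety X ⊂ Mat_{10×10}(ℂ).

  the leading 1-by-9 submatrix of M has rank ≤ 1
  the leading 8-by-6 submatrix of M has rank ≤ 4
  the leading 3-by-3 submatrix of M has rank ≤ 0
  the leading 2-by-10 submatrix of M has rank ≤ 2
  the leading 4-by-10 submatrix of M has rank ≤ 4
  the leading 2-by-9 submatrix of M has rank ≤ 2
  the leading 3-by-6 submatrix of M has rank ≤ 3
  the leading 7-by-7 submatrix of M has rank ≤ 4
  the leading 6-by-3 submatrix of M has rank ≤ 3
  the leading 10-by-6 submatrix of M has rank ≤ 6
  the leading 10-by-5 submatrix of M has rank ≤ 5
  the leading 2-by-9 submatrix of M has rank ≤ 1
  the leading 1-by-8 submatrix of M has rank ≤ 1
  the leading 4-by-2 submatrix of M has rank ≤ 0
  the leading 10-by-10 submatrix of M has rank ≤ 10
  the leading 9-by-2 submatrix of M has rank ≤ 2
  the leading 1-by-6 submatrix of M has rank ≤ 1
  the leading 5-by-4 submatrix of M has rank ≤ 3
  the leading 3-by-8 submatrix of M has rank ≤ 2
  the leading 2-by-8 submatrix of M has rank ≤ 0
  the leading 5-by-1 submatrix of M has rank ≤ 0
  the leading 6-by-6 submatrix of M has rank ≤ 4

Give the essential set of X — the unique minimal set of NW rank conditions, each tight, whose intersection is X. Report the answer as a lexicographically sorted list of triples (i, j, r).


Computing R[i][j] = min implied NW-rank bound (n=10, 22 conditions):

  R[1]: 0 0 0 0 0 0 0 0 1 1
  R[2]: 0 0 0 0 0 0 0 0 1 2
  R[3]: 0 0 0 1 1 1 1 1 2 3
  R[4]: 0 0 1 2 2 2 2 2 3 4
  R[5]: 0 1 2 3 3 3 3 3 4 5
  R[6]: 1 2 3 4 4 4 4 4 5 6
  R[7]: 1 2 3 4 4 4 4 5 6 7
  R[8]: 1 2 3 4 4 4 5 6 7 8
  R[9]: 1 2 3 4 5 5 6 7 8 9
  R[10]: 1 2 3 4 5 6 7 8 9 10

second differences of R give the permutation w = (9, 10, 4, 3, 2, 1, 8, 7, 5, 6).

Rothe diagram D(w) (27 cells), 6 SE-corners (essential conditions):

[(2, 8, 0), (3, 3, 0), (4, 2, 0), (5, 1, 0), (7, 7, 4), (8, 6, 4)]


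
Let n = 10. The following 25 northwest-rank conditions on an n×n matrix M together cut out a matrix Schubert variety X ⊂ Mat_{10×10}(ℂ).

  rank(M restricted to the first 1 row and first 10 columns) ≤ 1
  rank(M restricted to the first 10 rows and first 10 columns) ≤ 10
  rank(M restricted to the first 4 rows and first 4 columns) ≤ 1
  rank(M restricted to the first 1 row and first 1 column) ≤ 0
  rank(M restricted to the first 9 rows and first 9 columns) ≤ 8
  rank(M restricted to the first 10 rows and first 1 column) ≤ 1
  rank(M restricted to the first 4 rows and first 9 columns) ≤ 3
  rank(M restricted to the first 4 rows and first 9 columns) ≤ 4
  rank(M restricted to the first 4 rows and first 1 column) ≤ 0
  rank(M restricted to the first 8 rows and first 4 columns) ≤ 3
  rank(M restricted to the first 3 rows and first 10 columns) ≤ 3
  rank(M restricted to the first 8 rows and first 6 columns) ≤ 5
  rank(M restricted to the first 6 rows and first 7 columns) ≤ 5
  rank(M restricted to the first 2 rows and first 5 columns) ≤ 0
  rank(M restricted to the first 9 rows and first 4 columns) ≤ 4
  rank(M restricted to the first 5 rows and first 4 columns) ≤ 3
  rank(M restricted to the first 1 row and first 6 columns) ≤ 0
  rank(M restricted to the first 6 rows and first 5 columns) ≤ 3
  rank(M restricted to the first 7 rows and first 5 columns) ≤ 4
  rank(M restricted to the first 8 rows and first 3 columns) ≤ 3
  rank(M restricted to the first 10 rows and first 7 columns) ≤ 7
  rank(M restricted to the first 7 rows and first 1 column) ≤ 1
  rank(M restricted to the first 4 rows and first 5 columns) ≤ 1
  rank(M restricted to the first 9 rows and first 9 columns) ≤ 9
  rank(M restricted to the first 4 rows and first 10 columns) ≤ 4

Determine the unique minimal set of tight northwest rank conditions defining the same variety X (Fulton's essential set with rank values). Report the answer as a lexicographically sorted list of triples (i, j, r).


Computing R[i][j] = min implied NW-rank bound (n=10, 25 conditions):

  0  0  0  0  0  0  1  1  1  1
  0  0  0  0  0  1  2  2  2  2
  0  1  1  1  1  2  3  3  3  3
  0  1  1  1  1  2  3  3  3  4
  1  2  2  2  2  3  4  4  4  5
  1  2  3  3  3  4  5  5  5  6
  1  2  3  3  4  5  6  6  6  7
  1  2  3  3  4  5  6  7  7  8
  1  2  3  4  5  6  7  8  8  9
  1  2  3  4  5  6  7  8  9  10

giving w = (7, 6, 2, 10, 1, 3, 5, 8, 4, 9) via Δ²R.

6 SE-corners of the 20-cell Rothe diagram give Ess(w):

[(1, 6, 0), (2, 5, 0), (4, 1, 0), (4, 5, 1), (4, 9, 3), (8, 4, 3)]


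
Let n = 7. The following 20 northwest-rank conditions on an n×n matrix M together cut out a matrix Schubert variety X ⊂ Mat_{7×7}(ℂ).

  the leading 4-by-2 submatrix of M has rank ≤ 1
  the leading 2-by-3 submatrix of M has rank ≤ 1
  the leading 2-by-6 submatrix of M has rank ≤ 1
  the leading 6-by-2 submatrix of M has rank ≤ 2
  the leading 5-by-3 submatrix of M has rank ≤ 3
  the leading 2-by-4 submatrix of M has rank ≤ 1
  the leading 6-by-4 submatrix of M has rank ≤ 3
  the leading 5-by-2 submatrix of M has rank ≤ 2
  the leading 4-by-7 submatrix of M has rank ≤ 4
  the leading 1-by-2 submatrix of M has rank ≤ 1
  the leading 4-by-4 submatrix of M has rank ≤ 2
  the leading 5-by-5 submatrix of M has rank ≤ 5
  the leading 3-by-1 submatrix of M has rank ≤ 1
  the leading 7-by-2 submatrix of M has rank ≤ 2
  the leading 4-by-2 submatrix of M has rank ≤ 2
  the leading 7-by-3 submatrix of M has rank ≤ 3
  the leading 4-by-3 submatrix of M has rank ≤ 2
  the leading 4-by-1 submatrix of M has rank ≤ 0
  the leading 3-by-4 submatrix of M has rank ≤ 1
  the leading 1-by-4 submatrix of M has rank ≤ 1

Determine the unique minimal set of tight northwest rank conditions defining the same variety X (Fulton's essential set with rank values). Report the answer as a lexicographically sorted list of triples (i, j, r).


Propagating the 20 rank bounds to every northwest block:

  row 1: 0, 1, 1, 1, 1, 1, 1
  row 2: 0, 1, 1, 1, 1, 1, 2
  row 3: 0, 1, 1, 1, 2, 2, 3
  row 4: 0, 1, 2, 2, 3, 3, 4
  row 5: 1, 2, 3, 3, 4, 4, 5
  row 6: 1, 2, 3, 3, 4, 5, 6
  row 7: 1, 2, 3, 4, 5, 6, 7

the unique w with this rank table is (2, 7, 5, 3, 1, 6, 4).

D(w) has 11 cells with 4 SE-corners; essential set:

[(2, 6, 1), (3, 4, 1), (4, 1, 0), (6, 4, 3)]
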